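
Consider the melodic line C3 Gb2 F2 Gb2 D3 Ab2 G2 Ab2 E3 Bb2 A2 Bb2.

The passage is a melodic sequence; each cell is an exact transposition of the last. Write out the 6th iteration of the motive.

A#3 E3 D#3 E3

Unit = 4 notes; the statements start on C3, D3, E3, moving up a 2nd each time.
Extending up a 2nd: F#3 → G#3 → A#3.
Statement 6 starts on A#3 and keeps the same exact contour: A#3 E3 D#3 E3.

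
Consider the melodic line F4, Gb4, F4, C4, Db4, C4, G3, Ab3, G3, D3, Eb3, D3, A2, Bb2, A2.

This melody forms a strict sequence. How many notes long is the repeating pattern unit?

3

15 notes total. Splitting into 5 groups of 3:
F4 Gb4 F4 | C4 Db4 C4 | G3 Ab3 G3 | D3 Eb3 D3 | A2 Bb2 A2
Every group is a transposition down a 4th of the one before; no shorter unit works.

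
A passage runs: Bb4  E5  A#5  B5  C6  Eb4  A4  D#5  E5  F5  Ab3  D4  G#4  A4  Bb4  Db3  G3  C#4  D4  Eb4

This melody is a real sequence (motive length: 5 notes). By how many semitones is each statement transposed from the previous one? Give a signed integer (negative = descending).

-7

With a 5-note motive the entries are Bb4, Eb4, Ab3, Db3, each down a 5th from the previous.
Bb4 to Eb4 spans -7 semitones.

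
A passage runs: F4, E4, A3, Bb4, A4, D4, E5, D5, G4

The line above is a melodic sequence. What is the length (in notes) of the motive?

3

Try groups of 3 (3 cells in 9 notes):
F4 E4 A3 | Bb4 A4 D4 | E5 D5 G4
Each cell is the previous one up a 4th — so the unit is 3 notes.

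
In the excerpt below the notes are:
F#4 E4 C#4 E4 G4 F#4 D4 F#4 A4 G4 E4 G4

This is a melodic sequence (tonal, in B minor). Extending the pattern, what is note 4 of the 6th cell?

With 4-note cells, note 4 of each statement runs E4, F#4, G4.
Extending up a 2nd: A4 → B4 → C#5.

C#5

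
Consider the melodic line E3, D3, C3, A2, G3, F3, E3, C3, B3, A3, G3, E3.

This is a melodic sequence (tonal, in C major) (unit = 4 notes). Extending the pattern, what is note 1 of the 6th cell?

A4

With 4-note cells, note 1 of each statement runs E3, G3, B3.
Carrying that up a 3rd forward: D4 → F4 → A4.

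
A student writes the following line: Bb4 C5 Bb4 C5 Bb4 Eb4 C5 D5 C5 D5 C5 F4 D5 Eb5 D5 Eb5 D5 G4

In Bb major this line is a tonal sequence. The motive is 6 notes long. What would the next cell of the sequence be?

Unit = 6 notes; the statements start on Bb4, C5, D5, moving up a 2nd each time.
Statement 4 starts on Eb5 and keeps the same diatonic contour: Eb5 F5 Eb5 F5 Eb5 A4.

Eb5 F5 Eb5 F5 Eb5 A4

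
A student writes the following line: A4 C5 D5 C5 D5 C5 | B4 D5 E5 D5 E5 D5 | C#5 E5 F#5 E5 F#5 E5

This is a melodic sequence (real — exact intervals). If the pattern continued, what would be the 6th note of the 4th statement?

With 6-note cells, note 6 of each statement runs C5, D5, E5.
Each moves up a 2nd; the next is F#5.

F#5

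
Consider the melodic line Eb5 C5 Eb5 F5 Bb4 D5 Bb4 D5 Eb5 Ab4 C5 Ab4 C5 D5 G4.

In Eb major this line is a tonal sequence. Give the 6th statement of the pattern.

With a 5-note motive the entries are Eb5, D5, C5, each down a 2nd from the previous.
Extending down a 2nd: Bb4 → Ab4 → G4.
From G4 the diatonic shape gives G4 Eb4 G4 Ab4 D4.

G4 Eb4 G4 Ab4 D4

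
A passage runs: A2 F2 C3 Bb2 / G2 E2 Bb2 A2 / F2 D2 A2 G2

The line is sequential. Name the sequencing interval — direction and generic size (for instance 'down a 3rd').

down a 2nd

The 4-note cells begin on A2, G2, F2 — each down a 2nd from the last.
A2 to G2 is down a 2nd.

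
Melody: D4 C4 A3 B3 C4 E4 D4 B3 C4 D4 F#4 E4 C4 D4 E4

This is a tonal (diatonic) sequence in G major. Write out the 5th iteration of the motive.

Taking 5-note groups, the heads are D4, E4, F#4: the pattern moves up a 2nd.
Continuing the starts: G4 → A4.
From A4 the diatonic shape gives A4 G4 E4 F#4 G4.

A4 G4 E4 F#4 G4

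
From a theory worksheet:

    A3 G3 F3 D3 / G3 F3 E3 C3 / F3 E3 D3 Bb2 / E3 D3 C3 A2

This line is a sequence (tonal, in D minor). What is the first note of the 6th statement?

C3

With a 4-note motive the entries are A3, G3, F3, E3, each down a 2nd from the previous.
Continuing: D3 → C3. Statement 6 starts on C3.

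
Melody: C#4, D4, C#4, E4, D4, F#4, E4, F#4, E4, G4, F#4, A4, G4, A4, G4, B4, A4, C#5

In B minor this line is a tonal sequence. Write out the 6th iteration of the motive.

F#5 G5 F#5 A5 G5 B5

Taking 6-note groups, the heads are C#4, E4, G4: the pattern moves up a 3rd.
Carrying on: B4 → D5 → F#5.
Statement 6 starts on F#5 and keeps the same diatonic contour: F#5 G5 F#5 A5 G5 B5.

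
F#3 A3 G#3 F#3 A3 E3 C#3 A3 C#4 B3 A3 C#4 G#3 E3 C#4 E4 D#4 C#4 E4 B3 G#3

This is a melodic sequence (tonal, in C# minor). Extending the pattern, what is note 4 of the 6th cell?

The unit is 7 notes. Position-4 pitches of the 3 shown cells: F#3, A3, C#4.
Each moves up a 3rd. Continuing: E4 → G#4 → B4.

B4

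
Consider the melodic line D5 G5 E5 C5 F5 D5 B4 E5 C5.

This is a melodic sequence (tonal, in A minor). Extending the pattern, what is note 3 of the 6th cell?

G4

The unit is 3 notes. Position-3 pitches of the 3 shown cells: E5, D5, C5.
Carrying that down a 2nd forward: B4 → A4 → G4.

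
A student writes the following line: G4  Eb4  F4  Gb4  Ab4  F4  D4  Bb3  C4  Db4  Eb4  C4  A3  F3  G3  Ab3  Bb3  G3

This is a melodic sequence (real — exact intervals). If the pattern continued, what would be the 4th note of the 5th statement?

With 6-note cells, note 4 of each statement runs Gb4, Db4, Ab3.
Carrying that down a 4th forward: Eb3 → Bb2.

Bb2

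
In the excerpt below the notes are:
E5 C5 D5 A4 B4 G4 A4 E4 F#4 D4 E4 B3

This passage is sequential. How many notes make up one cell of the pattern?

4

Try groups of 4 (3 cells in 12 notes):
E5 C5 D5 A4 | B4 G4 A4 E4 | F#4 D4 E4 B3
That's a consistent down a 4th shift per cell, and no other grouping gives one.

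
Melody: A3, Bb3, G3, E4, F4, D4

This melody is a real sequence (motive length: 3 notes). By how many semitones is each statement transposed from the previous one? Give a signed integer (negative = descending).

The 3-note cells begin on A3, E4 — each up a 5th from the last.
Counting half-steps from A3 to E4: 7.

7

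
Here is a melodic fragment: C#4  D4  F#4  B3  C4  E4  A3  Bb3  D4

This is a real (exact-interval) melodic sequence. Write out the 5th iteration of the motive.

F3 Gb3 Bb3

The 3-note cells begin on C#4, B3, A3 — each down a 2nd from the last.
Carrying on: G3 → F3.
Statement 5 starts on F3 and keeps the same exact contour: F3 Gb3 Bb3.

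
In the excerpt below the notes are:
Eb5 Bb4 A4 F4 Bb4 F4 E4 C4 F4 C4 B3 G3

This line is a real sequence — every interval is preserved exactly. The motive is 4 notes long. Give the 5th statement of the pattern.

G3 D3 C#3 A2

Taking 4-note groups, the heads are Eb5, Bb4, F4: the pattern moves down a 4th.
Carrying on: C4 → G3.
So cell 5 is G3 D3 C#3 A2.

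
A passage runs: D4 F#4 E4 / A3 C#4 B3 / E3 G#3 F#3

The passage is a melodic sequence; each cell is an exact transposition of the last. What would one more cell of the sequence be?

B2 D#3 C#3

Unit = 3 notes; the statements start on D4, A3, E3, moving down a 4th each time.
Statement 4 starts on B2 and keeps the same exact contour: B2 D#3 C#3.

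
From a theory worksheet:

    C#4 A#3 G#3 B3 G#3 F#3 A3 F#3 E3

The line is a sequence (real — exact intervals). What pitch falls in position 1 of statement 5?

With 3-note cells, note 1 of each statement runs C#4, B3, A3.
Extending down a 2nd: G3 → F3.

F3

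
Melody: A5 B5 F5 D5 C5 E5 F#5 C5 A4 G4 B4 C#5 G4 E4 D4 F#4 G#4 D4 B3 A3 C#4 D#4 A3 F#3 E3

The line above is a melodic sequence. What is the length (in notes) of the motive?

5

25 notes total. Splitting into 5 groups of 5:
A5 B5 F5 D5 C5 | E5 F#5 C5 A4 G4 | B4 C#5 G4 E4 D4 | F#4 G#4 D4 B3 A3 | C#4 D#4 A3 F#3 E3
Each cell is the previous one down a 4th — so the unit is 5 notes.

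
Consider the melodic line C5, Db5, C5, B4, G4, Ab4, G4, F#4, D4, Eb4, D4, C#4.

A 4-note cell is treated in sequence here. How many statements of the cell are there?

3

12 notes in groups of 4 gives 12/4 = 3 statements.
Starts: C5, G4, D4 — each down a 4th.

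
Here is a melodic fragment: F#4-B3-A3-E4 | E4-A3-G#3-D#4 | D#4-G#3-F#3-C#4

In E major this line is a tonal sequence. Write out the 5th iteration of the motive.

B3 E3 D#3 A3

Taking 4-note groups, the heads are F#4, E4, D#4: the pattern moves down a 2nd.
Carrying on: C#4 → B3.
So cell 5 is B3 E3 D#3 A3.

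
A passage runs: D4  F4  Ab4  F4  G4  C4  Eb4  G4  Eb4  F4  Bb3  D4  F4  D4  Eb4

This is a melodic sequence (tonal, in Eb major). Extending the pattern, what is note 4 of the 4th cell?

With 5-note cells, note 4 of each statement runs F4, Eb4, D4.
Each moves down a 2nd; the next is C4.

C4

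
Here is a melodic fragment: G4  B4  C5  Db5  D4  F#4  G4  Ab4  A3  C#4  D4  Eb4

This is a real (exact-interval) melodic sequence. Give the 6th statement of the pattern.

F#2 A#2 B2 C3

Taking 4-note groups, the heads are G4, D4, A3: the pattern moves down a 4th.
Extending down a 4th: E3 → B2 → F#2.
Statement 6 starts on F#2 and keeps the same exact contour: F#2 A#2 B2 C3.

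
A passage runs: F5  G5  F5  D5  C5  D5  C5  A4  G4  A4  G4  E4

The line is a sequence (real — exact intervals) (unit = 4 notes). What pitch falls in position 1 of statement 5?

With 4-note cells, note 1 of each statement runs F5, C5, G4.
Each moves down a 4th. Continuing: D4 → A3.

A3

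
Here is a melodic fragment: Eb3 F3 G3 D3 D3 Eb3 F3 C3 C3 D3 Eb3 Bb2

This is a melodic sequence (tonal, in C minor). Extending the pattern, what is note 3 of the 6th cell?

The unit is 4 notes. Position-3 pitches of the 3 shown cells: G3, F3, Eb3.
Extending down a 2nd: D3 → C3 → Bb2.

Bb2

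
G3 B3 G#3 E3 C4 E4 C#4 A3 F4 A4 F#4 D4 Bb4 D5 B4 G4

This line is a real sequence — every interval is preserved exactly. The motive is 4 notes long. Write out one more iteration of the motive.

With a 4-note motive the entries are G3, C4, F4, Bb4, each up a 4th from the previous.
Statement 5 starts on Eb5 and keeps the same exact contour: Eb5 G5 E5 C5.

Eb5 G5 E5 C5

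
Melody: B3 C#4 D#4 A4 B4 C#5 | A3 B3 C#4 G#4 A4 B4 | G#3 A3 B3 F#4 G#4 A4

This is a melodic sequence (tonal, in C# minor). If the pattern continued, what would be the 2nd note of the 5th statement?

Grouping in 6s, the 2nd note of each cell is C#4, B3, A3.
Each moves down a 2nd. Continuing: G#3 → F#3.

F#3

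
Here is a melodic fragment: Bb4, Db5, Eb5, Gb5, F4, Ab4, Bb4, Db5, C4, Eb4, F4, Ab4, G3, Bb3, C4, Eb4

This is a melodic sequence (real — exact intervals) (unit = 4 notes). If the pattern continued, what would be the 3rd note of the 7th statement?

Grouping in 4s, the 3rd note of each cell is Eb5, Bb4, F4, C4.
Extending down a 4th: G3 → D3 → A2.

A2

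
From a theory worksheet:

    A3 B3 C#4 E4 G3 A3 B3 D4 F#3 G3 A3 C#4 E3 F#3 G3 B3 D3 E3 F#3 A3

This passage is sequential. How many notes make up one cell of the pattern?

There are 20 notes; a 4-note unit gives 5 cells:
A3 B3 C#4 E4 | G3 A3 B3 D4 | F#3 G3 A3 C#4 | E3 F#3 G3 B3 | D3 E3 F#3 A3
Each cell is the previous one down a 2nd — so the unit is 4 notes.

4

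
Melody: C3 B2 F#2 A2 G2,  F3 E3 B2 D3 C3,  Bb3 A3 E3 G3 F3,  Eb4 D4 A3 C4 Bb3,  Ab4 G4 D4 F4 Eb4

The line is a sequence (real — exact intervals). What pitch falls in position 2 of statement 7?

With 5-note cells, note 2 of each statement runs B2, E3, A3, D4, G4.
Each moves up a 4th. Continuing: C5 → F5.

F5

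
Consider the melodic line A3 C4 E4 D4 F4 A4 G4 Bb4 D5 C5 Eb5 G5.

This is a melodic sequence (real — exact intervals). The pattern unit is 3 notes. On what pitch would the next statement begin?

Taking 3-note groups, the heads are A3, D4, G4, C5: the pattern moves up a 4th.
One more step up a 4th gives F5.

F5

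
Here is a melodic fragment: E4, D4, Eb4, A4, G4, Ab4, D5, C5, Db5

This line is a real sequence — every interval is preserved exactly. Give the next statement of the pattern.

Unit = 3 notes; the statements start on E4, A4, D5, moving up a 4th each time.
Statement 4 starts on G5 and keeps the same exact contour: G5 F5 Gb5.

G5 F5 Gb5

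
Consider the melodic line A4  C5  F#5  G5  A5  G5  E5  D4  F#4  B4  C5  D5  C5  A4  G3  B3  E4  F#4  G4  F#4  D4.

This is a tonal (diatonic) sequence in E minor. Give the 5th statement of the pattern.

With a 7-note motive the entries are A4, D4, G3, each down a 5th from the previous.
Extending down a 5th: C3 → F#2.
From F#2 the diatonic shape gives F#2 A2 D3 E3 F#3 E3 C3.

F#2 A2 D3 E3 F#3 E3 C3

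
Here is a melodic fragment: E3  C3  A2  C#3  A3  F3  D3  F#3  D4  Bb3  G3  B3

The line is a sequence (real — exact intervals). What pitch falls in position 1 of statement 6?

With 4-note cells, note 1 of each statement runs E3, A3, D4.
Extending up a 4th: G4 → C5 → F5.

F5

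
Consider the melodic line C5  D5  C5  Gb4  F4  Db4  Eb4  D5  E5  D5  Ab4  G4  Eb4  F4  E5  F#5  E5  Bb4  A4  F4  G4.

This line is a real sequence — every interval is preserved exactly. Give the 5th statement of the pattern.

G#5 A#5 G#5 D5 C#5 A4 B4

With a 7-note motive the entries are C5, D5, E5, each up a 2nd from the previous.
Extending up a 2nd: F#5 → G#5.
From G#5 the exact shape gives G#5 A#5 G#5 D5 C#5 A4 B4.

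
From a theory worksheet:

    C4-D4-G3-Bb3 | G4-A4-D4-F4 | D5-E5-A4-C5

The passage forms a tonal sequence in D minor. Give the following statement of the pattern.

The 4-note cells begin on C4, G4, D5 — each up a 5th from the last.
So cell 4 is A5 Bb5 E5 G5.

A5 Bb5 E5 G5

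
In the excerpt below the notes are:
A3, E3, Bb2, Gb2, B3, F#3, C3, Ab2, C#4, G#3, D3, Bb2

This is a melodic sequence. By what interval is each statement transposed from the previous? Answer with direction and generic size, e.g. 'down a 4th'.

The 4-note cells begin on A3, B3, C#4 — each up a 2nd from the last.
From A3 to B3: up a 2nd.

up a 2nd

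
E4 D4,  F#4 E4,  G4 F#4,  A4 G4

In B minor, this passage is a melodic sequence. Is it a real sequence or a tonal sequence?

Every note is diatonic to B minor.
Cell 1 has -2 semitones from note 1 to 2, but cell 3 has -1 — the interval quality changes while the contour stays the same, which is the hallmark of a tonal sequence.

tonal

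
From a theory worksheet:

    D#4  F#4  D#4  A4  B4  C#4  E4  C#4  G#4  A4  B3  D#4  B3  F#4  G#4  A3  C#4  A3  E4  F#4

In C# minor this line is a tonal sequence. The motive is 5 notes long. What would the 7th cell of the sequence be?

E3 G#3 E3 B3 C#4

The 5-note cells begin on D#4, C#4, B3, A3 — each down a 2nd from the last.
Continuing the starts: G#3 → F#3 → E3.
From E3 the diatonic shape gives E3 G#3 E3 B3 C#4.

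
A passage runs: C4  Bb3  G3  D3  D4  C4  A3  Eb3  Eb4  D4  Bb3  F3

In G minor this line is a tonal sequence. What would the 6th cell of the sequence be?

A4 G4 Eb4 Bb3

Unit = 4 notes; the statements start on C4, D4, Eb4, moving up a 2nd each time.
Extending up a 2nd: F4 → G4 → A4.
So cell 6 is A4 G4 Eb4 Bb3.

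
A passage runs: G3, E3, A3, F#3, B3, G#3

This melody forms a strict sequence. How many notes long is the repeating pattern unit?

2

There are 6 notes; a 2-note unit gives 3 cells:
G3 E3 | A3 F#3 | B3 G#3
Each cell is the previous one up a 2nd — so the unit is 2 notes.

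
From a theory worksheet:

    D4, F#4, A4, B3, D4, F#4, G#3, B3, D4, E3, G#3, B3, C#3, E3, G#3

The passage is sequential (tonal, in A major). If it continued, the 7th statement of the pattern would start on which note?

F#2

Taking 3-note groups, the heads are D4, B3, G#3, E3, C#3: the pattern moves down a 3rd.
Continuing: A2 → F#2. Statement 7 starts on F#2.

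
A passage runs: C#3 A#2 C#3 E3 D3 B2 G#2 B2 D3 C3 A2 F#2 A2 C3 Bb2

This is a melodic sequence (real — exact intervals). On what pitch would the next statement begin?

The 5-note cells begin on C#3, B2, A2 — each down a 2nd from the last.
One more step down a 2nd gives G2.

G2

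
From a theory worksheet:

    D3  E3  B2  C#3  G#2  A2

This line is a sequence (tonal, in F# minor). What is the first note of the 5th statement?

Taking 2-note groups, the heads are D3, B2, G#2: the pattern moves down a 3rd.
Continuing: E2 → C#2. Statement 5 starts on C#2.

C#2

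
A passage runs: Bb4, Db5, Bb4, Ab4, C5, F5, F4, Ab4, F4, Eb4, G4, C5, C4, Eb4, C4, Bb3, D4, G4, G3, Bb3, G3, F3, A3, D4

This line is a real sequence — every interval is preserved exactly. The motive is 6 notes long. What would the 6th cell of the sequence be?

A2 C3 A2 G2 B2 E3

Taking 6-note groups, the heads are Bb4, F4, C4, G3: the pattern moves down a 4th.
Continuing the starts: D3 → A2.
From A2 the exact shape gives A2 C3 A2 G2 B2 E3.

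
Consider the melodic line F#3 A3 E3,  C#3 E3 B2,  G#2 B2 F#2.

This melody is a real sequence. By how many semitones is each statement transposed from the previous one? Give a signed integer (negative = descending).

-5

With a 3-note motive the entries are F#3, C#3, G#2, each down a 4th from the previous.
F#3→C#3 is 49 − 54 = -5 semitones.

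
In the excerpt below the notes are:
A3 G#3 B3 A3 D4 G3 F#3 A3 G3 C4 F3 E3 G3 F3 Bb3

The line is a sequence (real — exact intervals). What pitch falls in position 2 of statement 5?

The unit is 5 notes. Position-2 pitches of the 3 shown cells: G#3, F#3, E3.
Extending down a 2nd: D3 → C3.

C3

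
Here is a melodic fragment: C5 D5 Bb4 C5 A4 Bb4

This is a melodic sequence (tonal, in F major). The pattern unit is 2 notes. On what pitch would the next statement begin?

Unit = 2 notes; the statements start on C5, Bb4, A4, moving down a 2nd each time.
One more step down a 2nd gives G4.

G4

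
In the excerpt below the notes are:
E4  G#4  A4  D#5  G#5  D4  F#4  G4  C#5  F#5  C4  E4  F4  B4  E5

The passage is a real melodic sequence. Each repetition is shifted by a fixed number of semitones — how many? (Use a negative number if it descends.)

Taking 5-note groups, the heads are E4, D4, C4: the pattern moves down a 2nd.
E4→D4 is 62 − 64 = -2 semitones.

-2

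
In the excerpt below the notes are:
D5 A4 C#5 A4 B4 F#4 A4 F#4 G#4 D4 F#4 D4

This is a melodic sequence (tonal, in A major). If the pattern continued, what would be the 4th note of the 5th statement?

The unit is 4 notes. Position-4 pitches of the 3 shown cells: A4, F#4, D4.
Carrying that down a 3rd forward: B3 → G#3.

G#3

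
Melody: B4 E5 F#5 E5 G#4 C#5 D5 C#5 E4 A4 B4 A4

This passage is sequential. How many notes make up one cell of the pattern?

Try groups of 4 (3 cells in 12 notes):
B4 E5 F#5 E5 | G#4 C#5 D5 C#5 | E4 A4 B4 A4
Each cell is the previous one down a 3rd — so the unit is 4 notes.

4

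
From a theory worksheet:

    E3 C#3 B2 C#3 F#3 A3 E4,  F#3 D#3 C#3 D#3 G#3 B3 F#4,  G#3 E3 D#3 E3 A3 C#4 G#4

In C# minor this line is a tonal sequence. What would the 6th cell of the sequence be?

C#4 A3 G#3 A3 D#4 F#4 C#5

Taking 7-note groups, the heads are E3, F#3, G#3: the pattern moves up a 2nd.
Extending up a 2nd: A3 → B3 → C#4.
From C#4 the diatonic shape gives C#4 A3 G#3 A3 D#4 F#4 C#5.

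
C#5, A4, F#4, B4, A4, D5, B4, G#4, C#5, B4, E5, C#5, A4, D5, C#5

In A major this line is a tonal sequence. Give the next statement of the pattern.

F#5 D5 B4 E5 D5

Unit = 5 notes; the statements start on C#5, D5, E5, moving up a 2nd each time.
So cell 4 is F#5 D5 B4 E5 D5.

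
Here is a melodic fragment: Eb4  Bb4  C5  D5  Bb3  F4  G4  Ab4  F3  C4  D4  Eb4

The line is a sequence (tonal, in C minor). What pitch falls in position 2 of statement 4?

G3

The unit is 4 notes. Position-2 pitches of the 3 shown cells: Bb4, F4, C4.
Each moves down a 4th; the next is G3.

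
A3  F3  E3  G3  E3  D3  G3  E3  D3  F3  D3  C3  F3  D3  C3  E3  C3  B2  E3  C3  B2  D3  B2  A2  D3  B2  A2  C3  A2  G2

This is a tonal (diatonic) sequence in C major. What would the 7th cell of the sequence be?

With a 6-note motive the entries are A3, G3, F3, E3, D3, each down a 2nd from the previous.
Carrying on: C3 → B2.
From B2 the diatonic shape gives B2 G2 F2 A2 F2 E2.

B2 G2 F2 A2 F2 E2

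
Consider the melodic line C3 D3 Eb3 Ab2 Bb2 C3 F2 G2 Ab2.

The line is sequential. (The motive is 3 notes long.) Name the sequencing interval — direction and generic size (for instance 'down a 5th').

down a 3rd

With a 3-note motive the entries are C3, Ab2, F2, each down a 3rd from the previous.
C3 to Ab2 is down a 3rd.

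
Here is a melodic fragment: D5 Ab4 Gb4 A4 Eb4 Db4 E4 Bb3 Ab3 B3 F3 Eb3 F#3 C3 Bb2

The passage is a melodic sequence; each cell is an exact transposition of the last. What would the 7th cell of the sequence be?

G#2 D2 C2

Taking 3-note groups, the heads are D5, A4, E4, B3, F#3: the pattern moves down a 4th.
Extending down a 4th: C#3 → G#2.
From G#2 the exact shape gives G#2 D2 C2.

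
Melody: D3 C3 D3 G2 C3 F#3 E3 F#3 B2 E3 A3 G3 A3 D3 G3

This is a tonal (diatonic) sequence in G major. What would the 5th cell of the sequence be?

E4 D4 E4 A3 D4

Unit = 5 notes; the statements start on D3, F#3, A3, moving up a 3rd each time.
Carrying on: C4 → E4.
Statement 5 starts on E4 and keeps the same diatonic contour: E4 D4 E4 A3 D4.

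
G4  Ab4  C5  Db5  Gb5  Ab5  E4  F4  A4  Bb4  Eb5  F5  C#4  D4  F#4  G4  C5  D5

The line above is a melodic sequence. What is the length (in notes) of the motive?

18 notes total. Splitting into 3 groups of 6:
G4 Ab4 C5 Db5 Gb5 Ab5 | E4 F4 A4 Bb4 Eb5 F5 | C#4 D4 F#4 G4 C5 D5
Every group is a transposition down a 3rd of the one before; no shorter unit works.

6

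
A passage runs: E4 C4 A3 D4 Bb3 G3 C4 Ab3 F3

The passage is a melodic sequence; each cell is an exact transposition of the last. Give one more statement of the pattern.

Bb3 Gb3 Eb3

The 3-note cells begin on E4, D4, C4 — each down a 2nd from the last.
From Bb3 the exact shape gives Bb3 Gb3 Eb3.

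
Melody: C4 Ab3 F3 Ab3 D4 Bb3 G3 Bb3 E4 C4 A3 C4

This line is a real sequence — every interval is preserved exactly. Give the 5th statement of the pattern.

Taking 4-note groups, the heads are C4, D4, E4: the pattern moves up a 2nd.
Continuing the starts: F#4 → G#4.
From G#4 the exact shape gives G#4 E4 C#4 E4.

G#4 E4 C#4 E4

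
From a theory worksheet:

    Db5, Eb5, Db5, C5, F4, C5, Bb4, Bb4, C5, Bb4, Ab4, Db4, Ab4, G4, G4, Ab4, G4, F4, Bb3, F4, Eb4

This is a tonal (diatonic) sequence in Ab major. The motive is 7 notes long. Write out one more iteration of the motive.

Unit = 7 notes; the statements start on Db5, Bb4, G4, moving down a 3rd each time.
Statement 4 starts on Eb4 and keeps the same diatonic contour: Eb4 F4 Eb4 Db4 G3 Db4 C4.

Eb4 F4 Eb4 Db4 G3 Db4 C4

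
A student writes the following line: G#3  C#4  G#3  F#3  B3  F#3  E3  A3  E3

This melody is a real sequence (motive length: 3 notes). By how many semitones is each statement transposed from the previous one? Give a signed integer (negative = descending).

Taking 3-note groups, the heads are G#3, F#3, E3: the pattern moves down a 2nd.
G#3 to F#3 spans -2 semitones.

-2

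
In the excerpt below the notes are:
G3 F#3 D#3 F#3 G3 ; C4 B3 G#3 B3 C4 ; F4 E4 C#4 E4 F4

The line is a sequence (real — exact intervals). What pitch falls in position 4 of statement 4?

A4

With 5-note cells, note 4 of each statement runs F#3, B3, E4.
Each moves up a 4th; the next is A4.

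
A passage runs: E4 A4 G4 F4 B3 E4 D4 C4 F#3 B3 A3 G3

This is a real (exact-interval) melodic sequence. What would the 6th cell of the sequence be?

D#2 G#2 F#2 E2

Taking 4-note groups, the heads are E4, B3, F#3: the pattern moves down a 4th.
Continuing the starts: C#3 → G#2 → D#2.
Statement 6 starts on D#2 and keeps the same exact contour: D#2 G#2 F#2 E2.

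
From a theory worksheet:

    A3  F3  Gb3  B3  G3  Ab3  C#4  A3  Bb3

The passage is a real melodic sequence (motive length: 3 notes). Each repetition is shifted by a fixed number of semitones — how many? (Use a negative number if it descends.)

With a 3-note motive the entries are A3, B3, C#4, each up a 2nd from the previous.
A3→B3 is 59 − 57 = 2 semitones.

2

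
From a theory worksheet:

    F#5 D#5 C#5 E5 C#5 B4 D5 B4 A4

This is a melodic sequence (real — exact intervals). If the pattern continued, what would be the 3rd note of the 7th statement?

With 3-note cells, note 3 of each statement runs C#5, B4, A4.
Extending down a 2nd: G4 → F4 → Eb4 → Db4.

Db4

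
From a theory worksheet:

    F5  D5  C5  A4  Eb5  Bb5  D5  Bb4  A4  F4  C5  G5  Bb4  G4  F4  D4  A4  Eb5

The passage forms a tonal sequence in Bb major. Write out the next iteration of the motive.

The 6-note cells begin on F5, D5, Bb4 — each down a 3rd from the last.
So cell 4 is G4 Eb4 D4 Bb3 F4 C5.

G4 Eb4 D4 Bb3 F4 C5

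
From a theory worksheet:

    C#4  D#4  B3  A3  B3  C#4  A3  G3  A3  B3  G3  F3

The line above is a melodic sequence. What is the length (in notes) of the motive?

There are 12 notes; a 4-note unit gives 3 cells:
C#4 D#4 B3 A3 | B3 C#4 A3 G3 | A3 B3 G3 F3
That's a consistent down a 2nd shift per cell, and no other grouping gives one.

4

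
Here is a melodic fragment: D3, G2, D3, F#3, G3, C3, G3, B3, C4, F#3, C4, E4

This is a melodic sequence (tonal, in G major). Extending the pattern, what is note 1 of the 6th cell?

With 4-note cells, note 1 of each statement runs D3, G3, C4.
Each moves up a 4th. Continuing: F#4 → B4 → E5.

E5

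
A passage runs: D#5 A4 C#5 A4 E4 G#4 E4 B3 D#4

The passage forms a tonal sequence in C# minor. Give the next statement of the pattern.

B3 F#3 A3

Unit = 3 notes; the statements start on D#5, A4, E4, moving down a 4th each time.
Statement 4 starts on B3 and keeps the same diatonic contour: B3 F#3 A3.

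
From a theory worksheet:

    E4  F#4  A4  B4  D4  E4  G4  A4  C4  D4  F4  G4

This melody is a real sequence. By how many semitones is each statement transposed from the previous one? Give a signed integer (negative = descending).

-2

The 4-note cells begin on E4, D4, C4 — each down a 2nd from the last.
E4→D4 is 62 − 64 = -2 semitones.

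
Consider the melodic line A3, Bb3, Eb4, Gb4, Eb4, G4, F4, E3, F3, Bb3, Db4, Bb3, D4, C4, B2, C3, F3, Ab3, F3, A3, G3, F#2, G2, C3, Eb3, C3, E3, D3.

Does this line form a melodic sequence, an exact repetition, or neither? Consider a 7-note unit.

sequence

Each 7-note cell is the previous one transposed down a 4th.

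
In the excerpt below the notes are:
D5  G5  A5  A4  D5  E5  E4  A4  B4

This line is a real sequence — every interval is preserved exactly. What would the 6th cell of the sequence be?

C#3 F#3 G#3

Taking 3-note groups, the heads are D5, A4, E4: the pattern moves down a 4th.
Extending down a 4th: B3 → F#3 → C#3.
Statement 6 starts on C#3 and keeps the same exact contour: C#3 F#3 G#3.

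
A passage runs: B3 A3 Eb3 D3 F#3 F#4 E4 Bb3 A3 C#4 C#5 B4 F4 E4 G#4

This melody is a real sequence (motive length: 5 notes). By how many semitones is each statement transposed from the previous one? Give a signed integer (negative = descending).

Unit = 5 notes; the statements start on B3, F#4, C#5, moving up a 5th each time.
B3 to F#4 spans +7 semitones.

7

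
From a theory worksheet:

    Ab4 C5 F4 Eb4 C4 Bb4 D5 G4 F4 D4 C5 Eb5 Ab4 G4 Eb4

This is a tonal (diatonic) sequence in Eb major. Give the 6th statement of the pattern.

F5 Ab5 D5 C5 Ab4

The 5-note cells begin on Ab4, Bb4, C5 — each up a 2nd from the last.
Continuing the starts: D5 → Eb5 → F5.
From F5 the diatonic shape gives F5 Ab5 D5 C5 Ab4.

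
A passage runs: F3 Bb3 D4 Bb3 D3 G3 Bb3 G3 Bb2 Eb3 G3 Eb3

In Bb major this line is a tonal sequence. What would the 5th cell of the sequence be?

Eb2 A2 C3 A2

Taking 4-note groups, the heads are F3, D3, Bb2: the pattern moves down a 3rd.
Extending down a 3rd: G2 → Eb2.
From Eb2 the diatonic shape gives Eb2 A2 C3 A2.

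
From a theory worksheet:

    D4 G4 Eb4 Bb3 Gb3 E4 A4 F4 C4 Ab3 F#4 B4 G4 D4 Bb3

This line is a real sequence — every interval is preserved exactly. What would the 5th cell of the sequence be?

A#4 D#5 B4 F#4 D4

With a 5-note motive the entries are D4, E4, F#4, each up a 2nd from the previous.
Continuing the starts: G#4 → A#4.
From A#4 the exact shape gives A#4 D#5 B4 F#4 D4.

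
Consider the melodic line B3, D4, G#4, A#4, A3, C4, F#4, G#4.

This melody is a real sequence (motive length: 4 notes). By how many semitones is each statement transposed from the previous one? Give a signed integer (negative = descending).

-2

With a 4-note motive the entries are B3, A3, each down a 2nd from the previous.
B3→A3 is 57 − 59 = -2 semitones.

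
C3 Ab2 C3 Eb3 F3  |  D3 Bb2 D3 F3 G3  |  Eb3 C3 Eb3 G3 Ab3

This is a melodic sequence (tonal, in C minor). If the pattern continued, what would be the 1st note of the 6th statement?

Ab3

Grouping in 5s, the 1st note of each cell is C3, D3, Eb3.
Each moves up a 2nd. Continuing: F3 → G3 → Ab3.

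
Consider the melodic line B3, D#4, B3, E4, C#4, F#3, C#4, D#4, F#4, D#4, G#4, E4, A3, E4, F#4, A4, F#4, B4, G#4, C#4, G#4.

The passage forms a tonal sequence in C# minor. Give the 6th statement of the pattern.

E5 G#5 E5 A5 F#5 B4 F#5

Taking 7-note groups, the heads are B3, D#4, F#4: the pattern moves up a 3rd.
Carrying on: A4 → C#5 → E5.
Statement 6 starts on E5 and keeps the same diatonic contour: E5 G#5 E5 A5 F#5 B4 F#5.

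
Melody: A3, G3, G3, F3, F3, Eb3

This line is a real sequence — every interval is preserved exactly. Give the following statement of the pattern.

Eb3 Db3

Taking 2-note groups, the heads are A3, G3, F3: the pattern moves down a 2nd.
So cell 4 is Eb3 Db3.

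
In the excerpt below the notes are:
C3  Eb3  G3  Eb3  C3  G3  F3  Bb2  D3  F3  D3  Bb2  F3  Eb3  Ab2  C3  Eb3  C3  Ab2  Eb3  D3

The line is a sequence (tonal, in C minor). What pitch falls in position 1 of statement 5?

F2

Grouping in 7s, the 1st note of each cell is C3, Bb2, Ab2.
Carrying that down a 2nd forward: G2 → F2.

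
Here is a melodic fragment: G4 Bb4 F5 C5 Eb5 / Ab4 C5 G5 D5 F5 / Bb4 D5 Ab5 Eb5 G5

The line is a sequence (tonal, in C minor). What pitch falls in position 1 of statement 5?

The unit is 5 notes. Position-1 pitches of the 3 shown cells: G4, Ab4, Bb4.
Extending up a 2nd: C5 → D5.

D5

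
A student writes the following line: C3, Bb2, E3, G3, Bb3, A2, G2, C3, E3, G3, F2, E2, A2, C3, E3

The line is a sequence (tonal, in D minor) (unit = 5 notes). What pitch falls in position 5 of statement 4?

C3

With 5-note cells, note 5 of each statement runs Bb3, G3, E3.
One more down a 3rd gives C3.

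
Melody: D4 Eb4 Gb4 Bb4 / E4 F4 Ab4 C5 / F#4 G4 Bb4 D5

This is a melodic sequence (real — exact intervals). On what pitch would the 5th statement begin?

With a 4-note motive the entries are D4, E4, F#4, each up a 2nd from the previous.
Extending the heads up a 2nd: G#4 → A#4.

A#4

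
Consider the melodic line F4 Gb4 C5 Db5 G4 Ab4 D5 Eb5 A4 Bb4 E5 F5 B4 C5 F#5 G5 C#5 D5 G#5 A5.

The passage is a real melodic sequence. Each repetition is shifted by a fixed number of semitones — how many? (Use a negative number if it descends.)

Unit = 4 notes; the statements start on F4, G4, A4, B4, C#5, moving up a 2nd each time.
F4 to G4 spans +2 semitones.

2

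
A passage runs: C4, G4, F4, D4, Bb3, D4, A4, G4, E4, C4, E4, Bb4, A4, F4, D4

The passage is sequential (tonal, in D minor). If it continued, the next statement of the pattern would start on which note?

With a 5-note motive the entries are C4, D4, E4, each up a 2nd from the previous.
The next head, up a 2nd from E4, is F4.

F4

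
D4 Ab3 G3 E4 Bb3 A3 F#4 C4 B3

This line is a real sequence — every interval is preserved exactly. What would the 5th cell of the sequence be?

A#4 E4 D#4

The 3-note cells begin on D4, E4, F#4 — each up a 2nd from the last.
Carrying on: G#4 → A#4.
From A#4 the exact shape gives A#4 E4 D#4.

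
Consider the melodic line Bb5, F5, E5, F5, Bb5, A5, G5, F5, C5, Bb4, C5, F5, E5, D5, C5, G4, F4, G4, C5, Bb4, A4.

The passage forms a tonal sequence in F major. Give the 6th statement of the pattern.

With a 7-note motive the entries are Bb5, F5, C5, each down a 4th from the previous.
Carrying on: G4 → D4 → A3.
So cell 6 is A3 E3 D3 E3 A3 G3 F3.

A3 E3 D3 E3 A3 G3 F3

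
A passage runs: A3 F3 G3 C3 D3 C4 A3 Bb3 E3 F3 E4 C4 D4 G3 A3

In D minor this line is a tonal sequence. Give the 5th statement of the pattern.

With a 5-note motive the entries are A3, C4, E4, each up a 3rd from the previous.
Continuing the starts: G4 → Bb4.
Statement 5 starts on Bb4 and keeps the same diatonic contour: Bb4 G4 A4 D4 E4.

Bb4 G4 A4 D4 E4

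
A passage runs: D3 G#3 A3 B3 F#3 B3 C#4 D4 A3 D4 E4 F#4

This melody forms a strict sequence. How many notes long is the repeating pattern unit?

There are 12 notes; a 4-note unit gives 3 cells:
D3 G#3 A3 B3 | F#3 B3 C#4 D4 | A3 D4 E4 F#4
Every group is a transposition up a 3rd of the one before; no shorter unit works.

4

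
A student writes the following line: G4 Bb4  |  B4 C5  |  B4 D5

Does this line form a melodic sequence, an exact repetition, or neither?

neither

Note 1 of cell 2 is B4; if this were a sequence it would be A4. No unit length gives a consistent transposition pattern.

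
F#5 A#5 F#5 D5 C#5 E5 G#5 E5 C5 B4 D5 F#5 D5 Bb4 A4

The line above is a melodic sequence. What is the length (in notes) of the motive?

5

Try groups of 5 (3 cells in 15 notes):
F#5 A#5 F#5 D5 C#5 | E5 G#5 E5 C5 B4 | D5 F#5 D5 Bb4 A4
That's a consistent down a 2nd shift per cell, and no other grouping gives one.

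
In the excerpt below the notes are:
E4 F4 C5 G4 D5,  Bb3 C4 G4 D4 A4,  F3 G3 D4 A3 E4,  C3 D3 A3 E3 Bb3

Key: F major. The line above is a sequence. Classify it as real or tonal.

tonal

Every note is diatonic to F major.
Cell 1 has +1 semitones from note 1 to 2, but cell 2 has +2 — the interval quality changes while the contour stays the same, which is the hallmark of a tonal sequence.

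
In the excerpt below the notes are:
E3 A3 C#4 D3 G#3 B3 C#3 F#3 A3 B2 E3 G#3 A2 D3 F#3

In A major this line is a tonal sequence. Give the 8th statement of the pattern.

Unit = 3 notes; the statements start on E3, D3, C#3, B2, A2, moving down a 2nd each time.
Carrying on: G#2 → F#2 → E2.
Statement 8 starts on E2 and keeps the same diatonic contour: E2 A2 C#3.

E2 A2 C#3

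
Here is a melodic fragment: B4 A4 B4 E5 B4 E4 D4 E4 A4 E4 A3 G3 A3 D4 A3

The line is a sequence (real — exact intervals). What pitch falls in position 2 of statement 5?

F2

Grouping in 5s, the 2nd note of each cell is A4, D4, G3.
Each moves down a 5th. Continuing: C3 → F2.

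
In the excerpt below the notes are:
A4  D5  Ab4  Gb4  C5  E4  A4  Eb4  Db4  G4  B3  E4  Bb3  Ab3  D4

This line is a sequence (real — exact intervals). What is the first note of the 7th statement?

D#2

Taking 5-note groups, the heads are A4, E4, B3: the pattern moves down a 4th.
Extending the heads down a 4th: F#3 → C#3 → G#2 → D#2.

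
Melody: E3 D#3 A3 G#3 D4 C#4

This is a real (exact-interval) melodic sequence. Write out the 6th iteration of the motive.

F5 E5

Taking 2-note groups, the heads are E3, A3, D4: the pattern moves up a 4th.
Carrying on: G4 → C5 → F5.
So cell 6 is F5 E5.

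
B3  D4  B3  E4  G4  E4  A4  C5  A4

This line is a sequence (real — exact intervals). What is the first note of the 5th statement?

G5

Taking 3-note groups, the heads are B3, E4, A4: the pattern moves up a 4th.
Continuing: D5 → G5. Statement 5 starts on G5.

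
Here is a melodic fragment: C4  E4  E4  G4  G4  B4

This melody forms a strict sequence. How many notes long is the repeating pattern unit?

Try groups of 2 (3 cells in 6 notes):
C4 E4 | E4 G4 | G4 B4
Every group is a transposition up a 3rd of the one before; no shorter unit works.

2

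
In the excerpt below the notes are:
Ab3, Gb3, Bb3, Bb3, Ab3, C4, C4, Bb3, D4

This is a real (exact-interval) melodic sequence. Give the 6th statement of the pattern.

With a 3-note motive the entries are Ab3, Bb3, C4, each up a 2nd from the previous.
Carrying on: D4 → E4 → F#4.
From F#4 the exact shape gives F#4 E4 G#4.

F#4 E4 G#4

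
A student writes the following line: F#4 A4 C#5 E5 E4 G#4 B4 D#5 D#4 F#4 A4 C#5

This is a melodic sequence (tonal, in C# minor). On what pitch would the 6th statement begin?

The 4-note cells begin on F#4, E4, D#4 — each down a 2nd from the last.
Extending the heads down a 2nd: C#4 → B3 → A3.

A3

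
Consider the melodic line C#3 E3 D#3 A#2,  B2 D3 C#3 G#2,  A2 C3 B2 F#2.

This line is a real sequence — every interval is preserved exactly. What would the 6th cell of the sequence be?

With a 4-note motive the entries are C#3, B2, A2, each down a 2nd from the previous.
Continuing the starts: G2 → F2 → Eb2.
So cell 6 is Eb2 Gb2 F2 C2.

Eb2 Gb2 F2 C2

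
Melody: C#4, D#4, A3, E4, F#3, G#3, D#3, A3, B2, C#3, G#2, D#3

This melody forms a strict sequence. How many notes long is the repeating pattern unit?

12 notes total. Splitting into 3 groups of 4:
C#4 D#4 A3 E4 | F#3 G#3 D#3 A3 | B2 C#3 G#2 D#3
Every group is a transposition down a 5th of the one before; no shorter unit works.

4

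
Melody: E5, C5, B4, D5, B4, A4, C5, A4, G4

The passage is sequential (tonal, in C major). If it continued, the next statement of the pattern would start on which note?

Unit = 3 notes; the statements start on E5, D5, C5, moving down a 2nd each time.
One more step down a 2nd gives B4.

B4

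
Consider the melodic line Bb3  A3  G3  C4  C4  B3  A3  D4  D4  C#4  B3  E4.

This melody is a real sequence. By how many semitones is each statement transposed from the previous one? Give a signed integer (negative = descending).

Taking 4-note groups, the heads are Bb3, C4, D4: the pattern moves up a 2nd.
Bb3→C4 is 60 − 58 = 2 semitones.

2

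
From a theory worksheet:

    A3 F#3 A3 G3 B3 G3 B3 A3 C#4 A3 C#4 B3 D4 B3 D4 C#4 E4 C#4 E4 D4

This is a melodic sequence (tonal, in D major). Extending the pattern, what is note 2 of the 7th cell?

E4

Grouping in 4s, the 2nd note of each cell is F#3, G3, A3, B3, C#4.
Each moves up a 2nd. Continuing: D4 → E4.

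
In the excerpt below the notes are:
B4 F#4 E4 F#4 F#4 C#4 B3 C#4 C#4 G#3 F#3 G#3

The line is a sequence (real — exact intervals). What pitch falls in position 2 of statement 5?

Grouping in 4s, the 2nd note of each cell is F#4, C#4, G#3.
Carrying that down a 4th forward: D#3 → A#2.

A#2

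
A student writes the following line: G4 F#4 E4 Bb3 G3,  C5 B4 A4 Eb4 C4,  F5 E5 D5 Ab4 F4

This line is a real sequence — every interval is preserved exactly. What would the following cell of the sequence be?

Bb5 A5 G5 Db5 Bb4

Unit = 5 notes; the statements start on G4, C5, F5, moving up a 4th each time.
Statement 4 starts on Bb5 and keeps the same exact contour: Bb5 A5 G5 Db5 Bb4.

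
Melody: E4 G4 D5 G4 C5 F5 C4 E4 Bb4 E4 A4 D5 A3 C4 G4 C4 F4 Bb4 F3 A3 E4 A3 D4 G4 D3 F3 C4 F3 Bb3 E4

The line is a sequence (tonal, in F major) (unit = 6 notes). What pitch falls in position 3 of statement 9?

The unit is 6 notes. Position-3 pitches of the 5 shown cells: D5, Bb4, G4, E4, C4.
Each moves down a 3rd. Continuing: A3 → F3 → D3 → Bb2.

Bb2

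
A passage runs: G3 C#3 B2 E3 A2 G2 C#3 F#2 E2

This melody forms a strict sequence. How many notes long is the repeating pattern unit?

3

There are 9 notes; a 3-note unit gives 3 cells:
G3 C#3 B2 | E3 A2 G2 | C#3 F#2 E2
Every group is a transposition down a 3rd of the one before; no shorter unit works.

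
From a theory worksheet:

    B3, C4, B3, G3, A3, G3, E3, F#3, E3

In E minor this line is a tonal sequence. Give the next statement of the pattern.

C3 D3 C3

The 3-note cells begin on B3, G3, E3 — each down a 3rd from the last.
From C3 the diatonic shape gives C3 D3 C3.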